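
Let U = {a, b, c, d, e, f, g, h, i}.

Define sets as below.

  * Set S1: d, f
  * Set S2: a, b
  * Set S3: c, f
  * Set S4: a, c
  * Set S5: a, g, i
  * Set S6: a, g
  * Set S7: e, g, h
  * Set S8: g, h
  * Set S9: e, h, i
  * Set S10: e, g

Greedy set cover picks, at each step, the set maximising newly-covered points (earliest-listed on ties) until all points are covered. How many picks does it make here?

Greedy: pick S5 (covers 3 new) → pick S1 (covers 2 new) → pick S7 (covers 2 new) → pick S2 (covers 1 new) → pick S3 (covers 1 new). Total picks: 5.

5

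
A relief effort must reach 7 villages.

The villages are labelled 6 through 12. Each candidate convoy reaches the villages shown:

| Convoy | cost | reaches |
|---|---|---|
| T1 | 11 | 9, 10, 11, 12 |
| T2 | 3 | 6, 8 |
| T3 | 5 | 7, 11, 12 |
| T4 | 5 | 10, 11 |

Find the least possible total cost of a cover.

T1, T2, T3 together cover every village (T1 ∪ T2 ∪ T3 = {6, 7, 8, 9, 10, 11, 12}); total cost 11 + 3 + 5 = 19.
The greedy pick T2, T3, T4, T1 costs 24; no covering selection beats 19.

19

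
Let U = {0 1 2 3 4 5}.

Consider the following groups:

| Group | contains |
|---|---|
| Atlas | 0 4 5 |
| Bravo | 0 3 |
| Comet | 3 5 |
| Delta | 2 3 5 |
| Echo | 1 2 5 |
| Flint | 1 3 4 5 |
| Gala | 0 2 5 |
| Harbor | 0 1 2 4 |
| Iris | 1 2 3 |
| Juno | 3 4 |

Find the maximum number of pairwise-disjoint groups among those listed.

2

Bravo, Echo are pairwise disjoint (Bravo={0,3}; Echo={1,2,5}).
Every remaining group overlaps one of these, and no 3 of the listed groups are pairwise disjoint, so 2 is the maximum.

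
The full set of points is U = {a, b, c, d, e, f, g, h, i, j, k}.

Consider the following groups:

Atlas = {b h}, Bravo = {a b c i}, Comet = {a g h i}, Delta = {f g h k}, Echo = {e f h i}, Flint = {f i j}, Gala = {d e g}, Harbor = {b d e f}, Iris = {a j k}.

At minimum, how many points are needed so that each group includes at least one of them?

The 4 points {a, e, h, j} hit every group.
No choice of 3 points meets every group, so 4 is the minimum.

4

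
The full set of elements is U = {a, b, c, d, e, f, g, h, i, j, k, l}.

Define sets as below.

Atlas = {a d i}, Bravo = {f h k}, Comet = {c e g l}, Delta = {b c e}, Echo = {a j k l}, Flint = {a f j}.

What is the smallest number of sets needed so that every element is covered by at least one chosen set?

5

Atlas, Bravo, Comet, Delta, and Echo cover everything between them: the union {a, b, c, d, e, f, g, h, i, j, k, l} is all of U.
No 4 of the 6 sets cover everything (all 15 combinations miss at least one element), so 5 is optimal.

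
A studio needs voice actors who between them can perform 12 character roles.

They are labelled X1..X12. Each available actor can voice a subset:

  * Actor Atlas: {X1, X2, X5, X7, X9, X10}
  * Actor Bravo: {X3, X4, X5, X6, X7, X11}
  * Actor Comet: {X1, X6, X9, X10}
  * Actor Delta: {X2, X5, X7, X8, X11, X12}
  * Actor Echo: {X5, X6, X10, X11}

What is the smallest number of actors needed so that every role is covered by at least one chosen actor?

Bravo and Comet and Delta together: Bravo ∪ Comet ∪ Delta = {X1, X2, X3, X4, X5, X6, X7, X8, X9, X10, X11, X12} — every role is covered.
Only Bravo contains X3, so Bravo is forced; the remaining 6 roles need at least 2 more actors (each remaining actor adds at most 4) — so at least 3 actors are needed, and 3 is optimal.

3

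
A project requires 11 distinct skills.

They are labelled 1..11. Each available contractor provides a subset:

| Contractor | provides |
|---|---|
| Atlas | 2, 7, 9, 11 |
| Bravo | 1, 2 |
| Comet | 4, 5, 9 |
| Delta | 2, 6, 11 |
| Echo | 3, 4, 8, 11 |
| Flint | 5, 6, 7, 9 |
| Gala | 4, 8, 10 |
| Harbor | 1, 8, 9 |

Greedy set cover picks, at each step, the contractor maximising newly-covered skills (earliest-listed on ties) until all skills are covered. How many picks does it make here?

5

Greedy: pick Atlas (covers 4 new) → pick Echo (covers 3 new) → pick Flint (covers 2 new) → pick Bravo (covers 1 new) → pick Gala (covers 1 new). Total picks: 5.
(The true minimum cover uses only 4 contractors, so greedy is not optimal here.)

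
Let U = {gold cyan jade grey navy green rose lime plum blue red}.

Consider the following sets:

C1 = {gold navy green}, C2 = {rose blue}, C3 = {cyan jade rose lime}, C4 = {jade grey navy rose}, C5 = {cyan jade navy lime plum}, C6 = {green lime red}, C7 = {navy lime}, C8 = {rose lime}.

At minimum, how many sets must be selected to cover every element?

5

C1 and C2 and C4 and C5 and C6 together: C1 ∪ C2 ∪ C4 ∪ C5 ∪ C6 = {gold, cyan, jade, grey, navy, green, rose, lime, plum, blue, red} — every element is covered.
No 4 of the 8 sets cover everything (all 70 combinations miss at least one element), so 5 is optimal.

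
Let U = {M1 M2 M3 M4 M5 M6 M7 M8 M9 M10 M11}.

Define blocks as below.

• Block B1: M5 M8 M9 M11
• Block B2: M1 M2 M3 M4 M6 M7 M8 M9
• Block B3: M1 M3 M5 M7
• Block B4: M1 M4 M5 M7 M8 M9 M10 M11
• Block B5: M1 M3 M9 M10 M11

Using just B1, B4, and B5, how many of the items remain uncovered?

2

Union of B1, B4, B5 = {M1, M3, M4, M5, M7, M8, M9, M10, M11}.
Not covered: M2, M6 — 2 items.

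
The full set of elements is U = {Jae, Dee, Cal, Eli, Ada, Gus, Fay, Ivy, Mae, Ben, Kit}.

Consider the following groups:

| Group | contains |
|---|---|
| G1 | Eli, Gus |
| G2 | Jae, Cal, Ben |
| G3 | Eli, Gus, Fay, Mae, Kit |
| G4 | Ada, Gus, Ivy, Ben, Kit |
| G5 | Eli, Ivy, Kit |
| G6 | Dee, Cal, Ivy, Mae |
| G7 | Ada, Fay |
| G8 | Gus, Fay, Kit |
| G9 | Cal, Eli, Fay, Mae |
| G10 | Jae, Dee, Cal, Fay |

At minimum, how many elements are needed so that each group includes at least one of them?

4

The 4 elements {Cal, Eli, Fay, Kit} hit every group.
No choice of 3 elements meets every group, so 4 is the minimum.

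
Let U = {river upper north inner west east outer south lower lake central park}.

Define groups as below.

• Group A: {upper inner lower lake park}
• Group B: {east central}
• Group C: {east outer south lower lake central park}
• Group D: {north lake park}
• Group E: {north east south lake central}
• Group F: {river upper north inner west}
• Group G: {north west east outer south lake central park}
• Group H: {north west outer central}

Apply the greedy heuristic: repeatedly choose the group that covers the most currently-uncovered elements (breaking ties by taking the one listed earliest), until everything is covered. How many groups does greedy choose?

Greedy: pick G (covers 8 new) → pick A (covers 3 new) → pick F (covers 1 new). Total picks: 3.
(The true minimum cover uses only 2 groups, so greedy is not optimal here.)

3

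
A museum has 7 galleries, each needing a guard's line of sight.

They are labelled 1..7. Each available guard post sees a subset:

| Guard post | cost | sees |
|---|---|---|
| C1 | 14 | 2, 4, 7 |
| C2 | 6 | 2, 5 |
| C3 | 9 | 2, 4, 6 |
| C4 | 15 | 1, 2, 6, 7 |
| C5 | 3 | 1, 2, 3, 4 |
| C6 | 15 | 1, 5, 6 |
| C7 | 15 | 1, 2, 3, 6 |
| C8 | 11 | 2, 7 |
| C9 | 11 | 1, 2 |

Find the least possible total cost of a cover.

24

C2, C4, C5 together cover every gallery (C2 ∪ C4 ∪ C5 = {1, 2, 3, 4, 5, 6, 7}); total cost 6 + 15 + 3 = 24.
No covering selection has total cost below 24.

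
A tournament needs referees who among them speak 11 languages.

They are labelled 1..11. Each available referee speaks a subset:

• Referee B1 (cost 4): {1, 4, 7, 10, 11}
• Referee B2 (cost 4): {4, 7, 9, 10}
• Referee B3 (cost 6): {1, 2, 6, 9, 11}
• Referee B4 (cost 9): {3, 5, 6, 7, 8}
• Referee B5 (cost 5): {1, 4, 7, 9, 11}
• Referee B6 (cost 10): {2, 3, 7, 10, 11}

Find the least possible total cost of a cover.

B1, B3, B4 together cover every language (B1 ∪ B3 ∪ B4 = {1, 2, 3, 4, 5, 6, 7, 8, 9, 10, 11}); total cost 4 + 6 + 9 = 19.
No covering selection has total cost below 19.

19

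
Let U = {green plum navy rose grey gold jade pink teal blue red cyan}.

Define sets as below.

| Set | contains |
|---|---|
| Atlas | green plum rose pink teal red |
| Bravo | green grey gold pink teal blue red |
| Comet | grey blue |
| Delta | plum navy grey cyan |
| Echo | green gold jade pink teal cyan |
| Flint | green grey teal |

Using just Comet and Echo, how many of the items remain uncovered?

Union of Comet, Echo = {green, grey, gold, jade, pink, teal, blue, cyan}.
Not covered: plum, navy, rose, red — 4 items.

4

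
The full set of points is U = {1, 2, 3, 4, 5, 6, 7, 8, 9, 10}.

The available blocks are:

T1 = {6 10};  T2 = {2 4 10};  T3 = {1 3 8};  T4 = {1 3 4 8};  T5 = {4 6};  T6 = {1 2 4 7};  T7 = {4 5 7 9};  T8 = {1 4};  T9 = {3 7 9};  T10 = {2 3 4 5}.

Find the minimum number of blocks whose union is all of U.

4

T1, T4, T6, and T7 cover everything between them: the union {1, 2, 3, 4, 5, 6, 7, 8, 9, 10} is all of U.
No 3 of the 10 blocks cover everything (all 120 combinations miss at least one point), so 4 is optimal.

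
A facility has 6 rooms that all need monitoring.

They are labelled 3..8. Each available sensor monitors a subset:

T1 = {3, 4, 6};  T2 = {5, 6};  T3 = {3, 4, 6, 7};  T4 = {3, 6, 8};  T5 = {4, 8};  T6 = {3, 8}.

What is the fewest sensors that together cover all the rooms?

Take {T2, T3, T4}. Their union is {3, 4, 5, 6, 7, 8}, which is all 6 rooms.
Only T2 contains 5, so T2 is forced; the remaining 4 rooms need at least 2 more sensors (each remaining sensor adds at most 3) — so at least 3 sensors are needed, and 3 is optimal.

3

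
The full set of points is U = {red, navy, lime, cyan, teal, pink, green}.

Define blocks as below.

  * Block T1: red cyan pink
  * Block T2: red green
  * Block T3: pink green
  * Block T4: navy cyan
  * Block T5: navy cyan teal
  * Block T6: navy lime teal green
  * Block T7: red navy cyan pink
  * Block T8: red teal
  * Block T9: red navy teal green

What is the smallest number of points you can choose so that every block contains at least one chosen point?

The 3 points {red, cyan, green} hit every block.
The blocks T3, T4, T8 are pairwise disjoint, so any hitting set needs a separate point for each — at least 3. Hence 3 is optimal.

3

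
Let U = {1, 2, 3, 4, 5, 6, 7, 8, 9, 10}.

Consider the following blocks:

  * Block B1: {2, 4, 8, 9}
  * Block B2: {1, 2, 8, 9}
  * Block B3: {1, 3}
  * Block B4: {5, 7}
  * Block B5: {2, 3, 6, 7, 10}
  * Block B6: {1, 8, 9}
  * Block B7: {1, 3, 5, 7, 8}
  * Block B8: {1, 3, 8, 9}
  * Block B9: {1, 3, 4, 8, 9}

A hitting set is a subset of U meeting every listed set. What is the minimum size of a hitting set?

3

H = {1, 2, 7} meets every block (each contains at least one member of H), and |H| = 3.
The blocks B1, B3, B4 are pairwise disjoint, so any hitting set needs a separate element for each — at least 3. Hence 3 is optimal.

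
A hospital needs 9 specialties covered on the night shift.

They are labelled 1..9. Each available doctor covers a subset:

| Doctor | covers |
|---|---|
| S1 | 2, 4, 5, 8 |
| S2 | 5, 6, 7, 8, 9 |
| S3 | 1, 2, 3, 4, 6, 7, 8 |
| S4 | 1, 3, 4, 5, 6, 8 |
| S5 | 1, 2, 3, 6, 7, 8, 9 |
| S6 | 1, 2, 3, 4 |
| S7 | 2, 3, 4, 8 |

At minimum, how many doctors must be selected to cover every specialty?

2

Take {S2, S3}. Their union is {1, 2, 3, 4, 5, 6, 7, 8, 9}, which is all 9 specialties.
No single doctor has all 9 specialties (the largest, S3, has 7), so 2 is optimal.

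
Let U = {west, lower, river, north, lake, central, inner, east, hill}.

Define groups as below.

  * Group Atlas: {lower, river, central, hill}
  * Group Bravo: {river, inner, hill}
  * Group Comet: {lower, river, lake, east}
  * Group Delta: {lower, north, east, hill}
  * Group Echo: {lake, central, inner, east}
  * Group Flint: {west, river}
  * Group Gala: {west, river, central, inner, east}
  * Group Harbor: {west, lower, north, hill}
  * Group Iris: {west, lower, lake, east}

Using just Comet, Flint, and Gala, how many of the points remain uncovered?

2

Union of Comet, Flint, Gala = {west, lower, river, lake, central, inner, east}.
Not covered: north, hill — 2 points.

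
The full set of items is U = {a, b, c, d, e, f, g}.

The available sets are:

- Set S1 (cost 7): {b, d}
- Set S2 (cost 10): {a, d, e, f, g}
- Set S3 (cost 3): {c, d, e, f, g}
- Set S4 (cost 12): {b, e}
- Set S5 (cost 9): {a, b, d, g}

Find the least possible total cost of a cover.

S3, S5 together cover every item (S3 ∪ S5 = {a, b, c, d, e, f, g}); total cost 3 + 9 = 12.
No covering selection has total cost below 12.

12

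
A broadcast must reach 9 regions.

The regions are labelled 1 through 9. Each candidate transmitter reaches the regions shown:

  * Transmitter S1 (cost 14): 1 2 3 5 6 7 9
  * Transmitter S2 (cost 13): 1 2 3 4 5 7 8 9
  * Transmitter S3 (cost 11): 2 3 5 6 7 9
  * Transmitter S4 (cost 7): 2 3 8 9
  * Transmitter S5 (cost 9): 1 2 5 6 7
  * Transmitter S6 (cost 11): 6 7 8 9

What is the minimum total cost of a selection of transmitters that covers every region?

22

S2, S5 together cover every region (S2 ∪ S5 = {1, 2, 3, 4, 5, 6, 7, 8, 9}); total cost 13 + 9 = 22.
No covering selection has total cost below 22.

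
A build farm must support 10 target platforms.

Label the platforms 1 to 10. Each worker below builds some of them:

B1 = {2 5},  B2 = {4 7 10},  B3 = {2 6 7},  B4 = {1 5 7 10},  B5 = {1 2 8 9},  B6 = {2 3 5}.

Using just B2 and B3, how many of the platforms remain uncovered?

Union of B2, B3 = {2, 4, 6, 7, 10}.
Not covered: 1, 3, 5, 8, 9 — 5 platforms.

5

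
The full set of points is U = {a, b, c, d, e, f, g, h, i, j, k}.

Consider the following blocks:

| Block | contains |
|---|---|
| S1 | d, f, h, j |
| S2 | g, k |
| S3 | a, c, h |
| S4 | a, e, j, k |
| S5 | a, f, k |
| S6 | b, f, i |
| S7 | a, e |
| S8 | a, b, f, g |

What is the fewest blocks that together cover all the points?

5

Take {S1, S2, S3, S6, S7}. Their union is {a, b, c, d, e, f, g, h, i, j, k}, which is all 11 points.
No 4 of the 8 blocks cover everything (all 70 combinations miss at least one point), so 5 is optimal.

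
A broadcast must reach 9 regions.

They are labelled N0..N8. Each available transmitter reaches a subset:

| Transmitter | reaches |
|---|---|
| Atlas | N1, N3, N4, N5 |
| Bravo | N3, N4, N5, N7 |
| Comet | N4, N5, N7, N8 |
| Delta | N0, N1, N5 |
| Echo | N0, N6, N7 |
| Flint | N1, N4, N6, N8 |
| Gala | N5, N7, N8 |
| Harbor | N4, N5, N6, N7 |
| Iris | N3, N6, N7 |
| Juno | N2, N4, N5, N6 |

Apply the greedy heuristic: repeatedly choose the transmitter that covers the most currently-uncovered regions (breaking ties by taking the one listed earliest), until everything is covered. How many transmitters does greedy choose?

4

Greedy: pick Atlas (covers 4 new) → pick Echo (covers 3 new) → pick Comet (covers 1 new) → pick Juno (covers 1 new). Total picks: 4.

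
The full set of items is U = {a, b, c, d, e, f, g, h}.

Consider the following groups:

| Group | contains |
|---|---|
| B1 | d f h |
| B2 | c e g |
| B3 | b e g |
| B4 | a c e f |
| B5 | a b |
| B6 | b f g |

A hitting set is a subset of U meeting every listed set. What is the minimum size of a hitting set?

Take T = {b, f, g}. Each listed group contains at least one of these, so T is a hitting set of size 3.
The groups B1, B2, B5 are pairwise disjoint, so any hitting set needs a separate item for each — at least 3. Hence 3 is optimal.

3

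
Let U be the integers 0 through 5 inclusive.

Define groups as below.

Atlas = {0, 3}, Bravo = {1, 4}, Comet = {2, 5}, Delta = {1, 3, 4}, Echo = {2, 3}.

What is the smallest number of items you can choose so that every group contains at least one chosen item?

3

The 3 items {1, 2, 3} hit every group.
The groups Atlas, Bravo, Comet are pairwise disjoint, so any hitting set needs a separate item for each — at least 3. Hence 3 is optimal.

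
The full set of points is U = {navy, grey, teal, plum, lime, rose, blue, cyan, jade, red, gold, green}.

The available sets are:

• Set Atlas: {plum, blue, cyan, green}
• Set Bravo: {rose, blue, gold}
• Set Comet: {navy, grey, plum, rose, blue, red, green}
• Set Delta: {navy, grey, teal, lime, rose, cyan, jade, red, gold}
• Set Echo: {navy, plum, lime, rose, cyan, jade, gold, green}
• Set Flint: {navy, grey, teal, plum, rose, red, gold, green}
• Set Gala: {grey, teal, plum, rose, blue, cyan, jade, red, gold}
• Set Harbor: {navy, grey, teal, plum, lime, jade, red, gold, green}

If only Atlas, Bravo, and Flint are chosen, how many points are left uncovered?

2

Union of Atlas, Bravo, Flint = {navy, grey, teal, plum, rose, blue, cyan, red, gold, green}.
Not covered: lime, jade — 2 points.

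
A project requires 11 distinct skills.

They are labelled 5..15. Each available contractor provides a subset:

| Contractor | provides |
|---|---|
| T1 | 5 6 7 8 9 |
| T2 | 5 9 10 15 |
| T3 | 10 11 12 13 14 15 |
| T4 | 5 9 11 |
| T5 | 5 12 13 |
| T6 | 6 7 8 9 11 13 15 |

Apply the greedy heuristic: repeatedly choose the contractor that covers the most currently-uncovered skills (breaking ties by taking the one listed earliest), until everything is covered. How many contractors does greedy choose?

3

Greedy: pick T6 (covers 7 new) → pick T3 (covers 3 new) → pick T1 (covers 1 new). Total picks: 3.
(The true minimum cover uses only 2 contractors, so greedy is not optimal here.)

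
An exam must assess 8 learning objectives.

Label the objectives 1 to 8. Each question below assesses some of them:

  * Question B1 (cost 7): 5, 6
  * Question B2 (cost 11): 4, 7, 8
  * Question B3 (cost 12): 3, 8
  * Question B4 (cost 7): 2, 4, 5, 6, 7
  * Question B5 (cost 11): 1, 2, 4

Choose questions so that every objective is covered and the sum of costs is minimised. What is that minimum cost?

B3, B4, B5 together cover every objective (B3 ∪ B4 ∪ B5 = {1, 2, 3, 4, 5, 6, 7, 8}); total cost 12 + 7 + 11 = 30.
No covering selection has total cost below 30.

30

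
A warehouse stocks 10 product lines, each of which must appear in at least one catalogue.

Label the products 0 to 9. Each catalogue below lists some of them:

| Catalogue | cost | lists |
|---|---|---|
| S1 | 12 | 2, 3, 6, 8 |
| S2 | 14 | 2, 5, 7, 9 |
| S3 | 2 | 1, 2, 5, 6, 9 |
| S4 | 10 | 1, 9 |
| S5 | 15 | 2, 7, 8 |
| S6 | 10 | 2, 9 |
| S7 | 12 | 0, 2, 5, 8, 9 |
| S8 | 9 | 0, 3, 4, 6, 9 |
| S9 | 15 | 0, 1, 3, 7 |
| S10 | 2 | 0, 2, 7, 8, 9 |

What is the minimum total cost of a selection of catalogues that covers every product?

S3, S8, S10 together cover every product (S3 ∪ S8 ∪ S10 = {0, 1, 2, 3, 4, 5, 6, 7, 8, 9}); total cost 2 + 9 + 2 = 13.
No covering selection has total cost below 13.

13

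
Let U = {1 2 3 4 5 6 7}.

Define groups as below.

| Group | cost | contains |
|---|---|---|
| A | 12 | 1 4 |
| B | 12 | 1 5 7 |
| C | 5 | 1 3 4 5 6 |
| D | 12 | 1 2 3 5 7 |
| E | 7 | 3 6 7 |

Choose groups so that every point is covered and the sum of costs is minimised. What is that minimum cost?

C, D together cover every point (C ∪ D = {1, 2, 3, 4, 5, 6, 7}); total cost 5 + 12 = 17.
No covering selection has total cost below 17.

17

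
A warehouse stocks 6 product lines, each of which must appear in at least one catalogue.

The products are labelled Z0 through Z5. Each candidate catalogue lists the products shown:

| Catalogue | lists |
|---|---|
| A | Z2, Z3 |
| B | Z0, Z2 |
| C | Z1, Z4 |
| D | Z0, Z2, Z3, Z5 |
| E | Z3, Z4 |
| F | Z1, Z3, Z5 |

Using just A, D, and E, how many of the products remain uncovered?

1

Union of A, D, E = {Z0, Z2, Z3, Z4, Z5}.
Not covered: Z1 — 1 product.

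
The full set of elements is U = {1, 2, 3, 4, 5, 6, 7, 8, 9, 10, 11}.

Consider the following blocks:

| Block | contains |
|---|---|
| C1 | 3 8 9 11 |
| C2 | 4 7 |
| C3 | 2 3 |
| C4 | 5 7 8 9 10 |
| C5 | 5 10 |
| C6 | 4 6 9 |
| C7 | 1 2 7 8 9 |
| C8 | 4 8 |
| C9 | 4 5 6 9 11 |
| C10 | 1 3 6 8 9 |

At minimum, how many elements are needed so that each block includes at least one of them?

4

Take H = {3, 4, 9, 10}. Each listed block contains at least one of these, so H is a hitting set of size 4.
No choice of 3 elements meets every block, so 4 is the minimum.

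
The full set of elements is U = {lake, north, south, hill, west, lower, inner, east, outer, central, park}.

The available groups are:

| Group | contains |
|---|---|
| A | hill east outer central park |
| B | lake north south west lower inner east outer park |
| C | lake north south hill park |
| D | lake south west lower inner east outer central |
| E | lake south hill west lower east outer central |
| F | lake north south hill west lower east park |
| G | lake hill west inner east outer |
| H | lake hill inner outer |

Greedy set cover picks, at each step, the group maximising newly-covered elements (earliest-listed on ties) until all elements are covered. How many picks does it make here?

Greedy: pick B (covers 9 new) → pick A (covers 2 new). Total picks: 2.

2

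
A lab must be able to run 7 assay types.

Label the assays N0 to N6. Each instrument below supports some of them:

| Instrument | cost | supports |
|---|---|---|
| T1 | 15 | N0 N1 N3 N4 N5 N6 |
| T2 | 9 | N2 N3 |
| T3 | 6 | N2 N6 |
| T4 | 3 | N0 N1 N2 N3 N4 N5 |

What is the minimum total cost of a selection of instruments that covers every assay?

9

T3, T4 together cover every assay (T3 ∪ T4 = {N0, N1, N2, N3, N4, N5, N6}); total cost 6 + 3 = 9.
No covering selection has total cost below 9.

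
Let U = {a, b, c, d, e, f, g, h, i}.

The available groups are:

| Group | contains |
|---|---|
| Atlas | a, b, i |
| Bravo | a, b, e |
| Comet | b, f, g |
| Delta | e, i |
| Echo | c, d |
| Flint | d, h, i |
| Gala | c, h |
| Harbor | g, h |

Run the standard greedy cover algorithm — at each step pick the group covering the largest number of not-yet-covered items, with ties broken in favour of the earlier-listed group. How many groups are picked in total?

5

Greedy: pick Atlas (covers 3 new) → pick Comet (covers 2 new) → pick Echo (covers 2 new) → pick Bravo (covers 1 new) → pick Flint (covers 1 new). Total picks: 5.
(The true minimum cover uses only 4 groups, so greedy is not optimal here.)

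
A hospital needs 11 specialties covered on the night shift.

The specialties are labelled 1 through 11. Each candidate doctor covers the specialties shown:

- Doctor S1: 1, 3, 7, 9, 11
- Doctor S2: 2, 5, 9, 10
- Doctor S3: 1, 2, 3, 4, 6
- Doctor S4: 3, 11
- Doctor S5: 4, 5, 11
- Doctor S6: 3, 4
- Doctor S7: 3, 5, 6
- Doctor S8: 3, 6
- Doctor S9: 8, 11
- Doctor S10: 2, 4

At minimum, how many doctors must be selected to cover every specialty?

Take {S1, S2, S3, S9}. Their union is {1, 2, 3, 4, 5, 6, 7, 8, 9, 10, 11}, which is all 11 specialties.
No 3 of the 10 doctors cover everything (all 120 combinations miss at least one specialty), so 4 is optimal.

4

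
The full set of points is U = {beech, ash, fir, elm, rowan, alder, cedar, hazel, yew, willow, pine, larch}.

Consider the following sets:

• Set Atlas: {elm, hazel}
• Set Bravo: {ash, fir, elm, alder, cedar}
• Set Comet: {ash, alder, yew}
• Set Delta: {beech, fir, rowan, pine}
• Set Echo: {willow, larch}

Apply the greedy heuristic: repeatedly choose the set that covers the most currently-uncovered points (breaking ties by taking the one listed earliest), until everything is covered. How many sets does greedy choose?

Greedy: pick Bravo (covers 5 new) → pick Delta (covers 3 new) → pick Echo (covers 2 new) → pick Atlas (covers 1 new) → pick Comet (covers 1 new). Total picks: 5.

5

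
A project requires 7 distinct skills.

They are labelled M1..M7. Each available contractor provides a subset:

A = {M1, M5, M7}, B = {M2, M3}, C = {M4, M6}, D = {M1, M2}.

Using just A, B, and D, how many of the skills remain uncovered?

2

Union of A, B, D = {M1, M2, M3, M5, M7}.
Not covered: M4, M6 — 2 skills.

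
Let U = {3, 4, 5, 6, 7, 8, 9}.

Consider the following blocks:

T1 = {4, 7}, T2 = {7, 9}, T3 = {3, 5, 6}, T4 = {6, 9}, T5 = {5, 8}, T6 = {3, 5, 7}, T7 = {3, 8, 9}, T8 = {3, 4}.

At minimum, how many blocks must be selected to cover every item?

3

Take {T1, T3, T7}. Their union is {3, 4, 5, 6, 7, 8, 9}, which is all 7 items.
Each block has at most 3 items, and 2·3 = 6 < 7 — so at least 3 blocks are needed, and 3 is optimal.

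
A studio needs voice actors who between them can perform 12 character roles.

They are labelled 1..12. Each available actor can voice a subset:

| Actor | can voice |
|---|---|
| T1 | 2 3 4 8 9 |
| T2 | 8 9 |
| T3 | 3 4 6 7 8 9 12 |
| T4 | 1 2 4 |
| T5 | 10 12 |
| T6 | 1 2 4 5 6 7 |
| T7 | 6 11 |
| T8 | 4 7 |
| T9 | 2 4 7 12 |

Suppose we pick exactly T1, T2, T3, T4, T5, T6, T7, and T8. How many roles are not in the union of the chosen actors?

0

Union of T1, T2, T3, T4, T5, T6, T7, T8 = {1, 2, 3, 4, 5, 6, 7, 8, 9, 10, 11, 12} — that's every role, so 0 are uncovered.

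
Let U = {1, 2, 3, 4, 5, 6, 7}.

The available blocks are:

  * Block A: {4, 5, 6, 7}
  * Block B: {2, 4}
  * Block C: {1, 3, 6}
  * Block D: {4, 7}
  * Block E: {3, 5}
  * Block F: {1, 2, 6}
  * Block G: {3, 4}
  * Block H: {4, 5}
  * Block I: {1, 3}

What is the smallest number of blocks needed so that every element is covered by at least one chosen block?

Take {A, E, F}. Their union is {1, 2, 3, 4, 5, 6, 7}, which is all 7 elements.
No 2 of the 9 blocks cover everything (all 36 combinations miss at least one element), so 3 is optimal.

3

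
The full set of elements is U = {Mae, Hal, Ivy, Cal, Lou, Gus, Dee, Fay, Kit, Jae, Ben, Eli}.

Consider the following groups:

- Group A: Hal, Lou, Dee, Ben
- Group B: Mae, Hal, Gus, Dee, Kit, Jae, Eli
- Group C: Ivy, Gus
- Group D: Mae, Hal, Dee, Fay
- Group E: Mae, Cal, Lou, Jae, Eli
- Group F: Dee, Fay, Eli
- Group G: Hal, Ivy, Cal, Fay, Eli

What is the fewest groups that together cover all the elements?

A and B and G together: A ∪ B ∪ G = {Mae, Hal, Ivy, Cal, Lou, Gus, Dee, Fay, Kit, Jae, Ben, Eli} — every element is covered.
Only B contains Kit, so B is forced; the remaining 5 elements need at least 2 more groups (each remaining group adds at most 3) — so at least 3 groups are needed, and 3 is optimal.

3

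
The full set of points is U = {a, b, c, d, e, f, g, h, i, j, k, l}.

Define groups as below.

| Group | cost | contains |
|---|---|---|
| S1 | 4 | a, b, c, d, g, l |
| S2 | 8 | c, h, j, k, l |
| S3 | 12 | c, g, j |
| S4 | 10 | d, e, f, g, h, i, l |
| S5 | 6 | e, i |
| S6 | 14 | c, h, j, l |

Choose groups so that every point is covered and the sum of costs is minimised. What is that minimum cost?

S1, S2, S4 together cover every point (S1 ∪ S2 ∪ S4 = {a, b, c, d, e, f, g, h, i, j, k, l}); total cost 4 + 8 + 10 = 22.
No covering selection has total cost below 22.

22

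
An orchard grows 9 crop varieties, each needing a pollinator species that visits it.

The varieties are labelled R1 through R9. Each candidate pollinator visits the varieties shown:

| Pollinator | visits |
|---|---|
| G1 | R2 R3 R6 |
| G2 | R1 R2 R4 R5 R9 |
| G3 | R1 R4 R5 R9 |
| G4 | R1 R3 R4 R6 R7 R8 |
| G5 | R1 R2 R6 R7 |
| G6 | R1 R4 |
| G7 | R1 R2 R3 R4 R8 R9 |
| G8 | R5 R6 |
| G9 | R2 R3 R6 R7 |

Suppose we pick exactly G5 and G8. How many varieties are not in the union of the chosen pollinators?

4

Union of G5, G8 = {R1, R2, R5, R6, R7}.
Not covered: R3, R4, R8, R9 — 4 varieties.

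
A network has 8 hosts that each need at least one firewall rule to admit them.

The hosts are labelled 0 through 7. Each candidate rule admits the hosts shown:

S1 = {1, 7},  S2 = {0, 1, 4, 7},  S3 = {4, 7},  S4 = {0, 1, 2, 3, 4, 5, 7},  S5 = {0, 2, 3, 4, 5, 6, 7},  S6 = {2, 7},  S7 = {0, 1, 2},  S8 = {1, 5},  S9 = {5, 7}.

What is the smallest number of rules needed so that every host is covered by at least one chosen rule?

2

Take {S5, S8}. Their union is {0, 1, 2, 3, 4, 5, 6, 7}, which is all 8 hosts.
No single rule has all 8 hosts (the largest, S4, has 7), so 2 is optimal.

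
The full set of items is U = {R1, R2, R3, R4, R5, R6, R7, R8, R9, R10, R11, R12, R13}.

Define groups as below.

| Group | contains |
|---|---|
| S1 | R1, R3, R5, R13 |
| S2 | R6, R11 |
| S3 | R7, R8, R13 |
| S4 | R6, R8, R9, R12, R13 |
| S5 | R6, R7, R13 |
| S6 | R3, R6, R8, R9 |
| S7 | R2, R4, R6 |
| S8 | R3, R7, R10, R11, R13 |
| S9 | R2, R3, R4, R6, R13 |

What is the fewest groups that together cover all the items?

4

S1, S4, S8, and S9 cover everything between them: the union {R1, R2, R3, R4, R5, R6, R7, R8, R9, R10, R11, R12, R13} is all of U.
Only S1 contains R1, so S1 is forced; the remaining 9 items need at least 3 more groups (each remaining group adds at most 4) — so at least 4 groups are needed, and 4 is optimal.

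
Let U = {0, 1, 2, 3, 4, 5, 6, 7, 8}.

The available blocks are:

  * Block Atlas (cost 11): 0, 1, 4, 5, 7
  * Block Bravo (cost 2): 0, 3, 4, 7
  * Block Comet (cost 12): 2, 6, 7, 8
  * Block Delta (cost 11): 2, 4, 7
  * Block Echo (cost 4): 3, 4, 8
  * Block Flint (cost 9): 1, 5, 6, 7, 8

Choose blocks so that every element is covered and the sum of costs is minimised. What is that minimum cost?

Bravo, Delta, Flint together cover every element (Bravo ∪ Delta ∪ Flint = {0, 1, 2, 3, 4, 5, 6, 7, 8}); total cost 2 + 11 + 9 = 22.
No covering selection has total cost below 22.

22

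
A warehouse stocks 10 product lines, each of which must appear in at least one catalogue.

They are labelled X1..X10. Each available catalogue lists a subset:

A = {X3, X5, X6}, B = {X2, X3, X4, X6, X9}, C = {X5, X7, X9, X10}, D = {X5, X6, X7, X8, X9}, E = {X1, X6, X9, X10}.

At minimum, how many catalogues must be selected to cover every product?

3

B and D and E together: B ∪ D ∪ E = {X1, X2, X3, X4, X5, X6, X7, X8, X9, X10} — every product is covered.
Only E contains X1, so E is forced; the remaining 6 products need at least 2 more catalogues (each remaining catalogue adds at most 3) — so at least 3 catalogues are needed, and 3 is optimal.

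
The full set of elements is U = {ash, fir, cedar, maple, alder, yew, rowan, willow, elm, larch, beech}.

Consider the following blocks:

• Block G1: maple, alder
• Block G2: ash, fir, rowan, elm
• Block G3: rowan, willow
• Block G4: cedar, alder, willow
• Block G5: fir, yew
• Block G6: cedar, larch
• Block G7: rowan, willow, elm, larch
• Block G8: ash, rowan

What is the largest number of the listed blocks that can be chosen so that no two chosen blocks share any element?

G1, G5, G6, G8 are pairwise disjoint (G1={maple,alder}; G5={fir,yew}; G6={cedar,larch}; G8={ash,rowan}).
Every remaining block overlaps one of these, and no 5 of the listed blocks are pairwise disjoint, so 4 is the maximum.

4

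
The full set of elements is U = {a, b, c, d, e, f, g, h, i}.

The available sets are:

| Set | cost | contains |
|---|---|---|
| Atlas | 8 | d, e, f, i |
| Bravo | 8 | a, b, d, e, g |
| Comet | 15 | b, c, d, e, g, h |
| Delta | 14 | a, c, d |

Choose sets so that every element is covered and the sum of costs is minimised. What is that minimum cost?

31

Atlas, Bravo, Comet together cover every element (Atlas ∪ Bravo ∪ Comet = {a, b, c, d, e, f, g, h, i}); total cost 8 + 8 + 15 = 31.
No covering selection has total cost below 31.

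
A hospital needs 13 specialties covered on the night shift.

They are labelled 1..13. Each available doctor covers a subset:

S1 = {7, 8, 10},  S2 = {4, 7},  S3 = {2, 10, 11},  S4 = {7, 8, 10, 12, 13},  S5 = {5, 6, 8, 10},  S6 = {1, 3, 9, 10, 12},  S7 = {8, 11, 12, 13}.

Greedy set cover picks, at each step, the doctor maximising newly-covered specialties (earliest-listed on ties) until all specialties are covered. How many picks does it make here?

5

Greedy: pick S4 (covers 5 new) → pick S6 (covers 3 new) → pick S3 (covers 2 new) → pick S5 (covers 2 new) → pick S2 (covers 1 new). Total picks: 5.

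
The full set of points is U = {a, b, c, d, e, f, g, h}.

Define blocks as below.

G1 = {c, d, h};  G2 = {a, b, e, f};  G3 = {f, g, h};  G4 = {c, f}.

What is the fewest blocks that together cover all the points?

G1 and G2 and G3 together: G1 ∪ G2 ∪ G3 = {a, b, c, d, e, f, g, h} — every point is covered.
Only G2 contains a, so G2 is forced; the remaining 4 points need at least 2 more blocks (each remaining block adds at most 3) — so at least 3 blocks are needed, and 3 is optimal.

3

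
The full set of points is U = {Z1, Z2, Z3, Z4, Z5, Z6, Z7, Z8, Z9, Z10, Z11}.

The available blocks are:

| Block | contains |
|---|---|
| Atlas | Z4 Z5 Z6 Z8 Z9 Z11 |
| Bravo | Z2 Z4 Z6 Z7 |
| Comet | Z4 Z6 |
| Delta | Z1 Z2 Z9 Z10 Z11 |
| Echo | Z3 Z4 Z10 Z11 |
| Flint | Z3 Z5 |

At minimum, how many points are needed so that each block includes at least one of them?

H = {Z4, Z5, Z9} meets every block (each contains at least one member of H), and |H| = 3.
The blocks Comet, Delta, Flint are pairwise disjoint, so any hitting set needs a separate point for each — at least 3. Hence 3 is optimal.

3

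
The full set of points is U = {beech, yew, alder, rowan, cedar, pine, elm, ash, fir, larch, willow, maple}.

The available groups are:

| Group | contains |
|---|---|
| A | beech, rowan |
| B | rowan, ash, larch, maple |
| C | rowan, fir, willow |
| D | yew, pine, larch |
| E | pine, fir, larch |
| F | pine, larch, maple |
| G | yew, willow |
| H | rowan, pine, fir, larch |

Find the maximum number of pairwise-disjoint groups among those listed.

A, E, G are pairwise disjoint (A={beech,rowan}; E={pine,fir,larch}; G={yew,willow}).
Every remaining group overlaps one of these, and no 4 of the listed groups are pairwise disjoint, so 3 is the maximum.

3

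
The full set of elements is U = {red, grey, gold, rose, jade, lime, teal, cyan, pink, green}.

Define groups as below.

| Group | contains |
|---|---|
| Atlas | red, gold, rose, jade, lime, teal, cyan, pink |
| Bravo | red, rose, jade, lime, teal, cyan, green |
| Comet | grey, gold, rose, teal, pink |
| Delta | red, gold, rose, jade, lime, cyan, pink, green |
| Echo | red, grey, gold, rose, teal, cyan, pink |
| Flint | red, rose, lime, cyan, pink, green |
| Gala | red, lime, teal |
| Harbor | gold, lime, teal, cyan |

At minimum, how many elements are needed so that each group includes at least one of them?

2

The 2 elements {lime, teal} hit every group.
No single element lies in every group, so at least 2 are needed and 2 is optimal.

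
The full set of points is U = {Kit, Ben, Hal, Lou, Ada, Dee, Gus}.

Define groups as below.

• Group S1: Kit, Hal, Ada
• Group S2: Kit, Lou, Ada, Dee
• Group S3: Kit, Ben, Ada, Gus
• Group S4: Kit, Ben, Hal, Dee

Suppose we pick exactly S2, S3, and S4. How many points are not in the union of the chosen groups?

Union of S2, S3, S4 = {Kit, Ben, Hal, Lou, Ada, Dee, Gus} — that's every point, so 0 are uncovered.

0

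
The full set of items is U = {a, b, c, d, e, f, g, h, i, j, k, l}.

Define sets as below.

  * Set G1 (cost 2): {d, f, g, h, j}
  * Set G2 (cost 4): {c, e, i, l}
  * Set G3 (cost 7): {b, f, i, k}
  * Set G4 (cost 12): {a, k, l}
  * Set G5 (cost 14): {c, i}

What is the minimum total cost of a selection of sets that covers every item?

25

G1, G2, G3, G4 together cover every item (G1 ∪ G2 ∪ G3 ∪ G4 = {a, b, c, d, e, f, g, h, i, j, k, l}); total cost 2 + 4 + 7 + 12 = 25.
No covering selection has total cost below 25.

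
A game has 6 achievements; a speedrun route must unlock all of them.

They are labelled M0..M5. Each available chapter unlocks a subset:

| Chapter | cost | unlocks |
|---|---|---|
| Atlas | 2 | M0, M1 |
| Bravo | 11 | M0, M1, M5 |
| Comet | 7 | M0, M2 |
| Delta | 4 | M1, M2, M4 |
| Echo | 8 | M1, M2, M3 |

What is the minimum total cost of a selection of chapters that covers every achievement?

23

Bravo, Delta, Echo together cover every achievement (Bravo ∪ Delta ∪ Echo = {M0, M1, M2, M3, M4, M5}); total cost 11 + 4 + 8 = 23.
The greedy pick Atlas, Delta, Echo, Bravo costs 25; no covering selection beats 23.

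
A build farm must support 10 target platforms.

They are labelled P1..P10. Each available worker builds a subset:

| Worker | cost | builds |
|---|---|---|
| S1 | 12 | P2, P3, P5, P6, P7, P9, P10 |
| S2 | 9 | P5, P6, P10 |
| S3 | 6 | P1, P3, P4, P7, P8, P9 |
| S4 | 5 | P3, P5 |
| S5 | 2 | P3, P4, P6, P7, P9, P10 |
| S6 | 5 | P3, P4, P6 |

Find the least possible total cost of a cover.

S1, S3 together cover every platform (S1 ∪ S3 = {P1, P2, P3, P4, P5, P6, P7, P8, P9, P10}); total cost 12 + 6 = 18.
The greedy pick S5, S3, S4, S1 costs 25; no covering selection beats 18.

18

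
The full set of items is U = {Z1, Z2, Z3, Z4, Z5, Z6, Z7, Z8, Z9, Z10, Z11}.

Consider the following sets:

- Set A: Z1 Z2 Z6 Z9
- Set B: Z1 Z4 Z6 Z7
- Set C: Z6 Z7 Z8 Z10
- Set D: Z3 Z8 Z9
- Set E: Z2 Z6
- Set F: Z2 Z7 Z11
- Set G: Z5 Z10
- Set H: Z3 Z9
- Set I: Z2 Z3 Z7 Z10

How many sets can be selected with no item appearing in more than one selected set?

3

E, G, H are pairwise disjoint (E={Z2,Z6}; G={Z5,Z10}; H={Z3,Z9}).
Every remaining set overlaps one of these, and no 4 of the listed sets are pairwise disjoint, so 3 is the maximum.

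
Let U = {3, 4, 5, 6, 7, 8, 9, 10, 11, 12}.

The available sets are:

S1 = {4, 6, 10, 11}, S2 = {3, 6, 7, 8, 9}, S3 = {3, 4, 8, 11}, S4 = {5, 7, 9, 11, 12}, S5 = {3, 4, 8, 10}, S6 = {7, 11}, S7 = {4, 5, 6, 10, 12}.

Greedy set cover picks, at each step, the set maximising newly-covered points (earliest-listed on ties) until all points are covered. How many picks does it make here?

Greedy: pick S2 (covers 5 new) → pick S7 (covers 4 new) → pick S1 (covers 1 new). Total picks: 3.

3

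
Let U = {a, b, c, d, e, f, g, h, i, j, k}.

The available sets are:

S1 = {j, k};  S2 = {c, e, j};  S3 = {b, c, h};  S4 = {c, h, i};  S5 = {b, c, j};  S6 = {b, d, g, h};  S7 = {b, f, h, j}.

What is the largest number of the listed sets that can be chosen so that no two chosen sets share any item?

S1, S6 are pairwise disjoint (S1={j,k}; S6={b,d,g,h}).
Every remaining set overlaps one of these, and no 3 of the listed sets are pairwise disjoint, so 2 is the maximum.

2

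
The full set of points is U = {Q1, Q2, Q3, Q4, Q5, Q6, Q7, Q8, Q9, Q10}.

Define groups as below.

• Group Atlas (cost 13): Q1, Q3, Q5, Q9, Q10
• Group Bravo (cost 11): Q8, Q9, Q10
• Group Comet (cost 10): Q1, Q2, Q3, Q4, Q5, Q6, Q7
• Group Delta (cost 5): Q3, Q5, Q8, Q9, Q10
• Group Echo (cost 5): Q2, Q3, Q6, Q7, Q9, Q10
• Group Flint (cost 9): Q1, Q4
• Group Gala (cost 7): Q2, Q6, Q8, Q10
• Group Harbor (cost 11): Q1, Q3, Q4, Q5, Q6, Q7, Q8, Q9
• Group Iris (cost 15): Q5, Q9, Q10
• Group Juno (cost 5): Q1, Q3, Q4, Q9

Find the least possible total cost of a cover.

Comet, Delta together cover every point (Comet ∪ Delta = {Q1, Q2, Q3, Q4, Q5, Q6, Q7, Q8, Q9, Q10}); total cost 10 + 5 = 15.
No covering selection has total cost below 15.

15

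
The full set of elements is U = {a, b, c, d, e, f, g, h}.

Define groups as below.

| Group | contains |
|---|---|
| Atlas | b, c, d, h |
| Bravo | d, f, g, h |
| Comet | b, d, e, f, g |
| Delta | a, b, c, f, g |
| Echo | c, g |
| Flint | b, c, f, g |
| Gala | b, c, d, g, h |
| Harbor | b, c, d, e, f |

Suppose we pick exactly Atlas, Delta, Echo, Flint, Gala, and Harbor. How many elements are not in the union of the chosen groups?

Union of Atlas, Delta, Echo, Flint, Gala, Harbor = {a, b, c, d, e, f, g, h} — that's every element, so 0 are uncovered.

0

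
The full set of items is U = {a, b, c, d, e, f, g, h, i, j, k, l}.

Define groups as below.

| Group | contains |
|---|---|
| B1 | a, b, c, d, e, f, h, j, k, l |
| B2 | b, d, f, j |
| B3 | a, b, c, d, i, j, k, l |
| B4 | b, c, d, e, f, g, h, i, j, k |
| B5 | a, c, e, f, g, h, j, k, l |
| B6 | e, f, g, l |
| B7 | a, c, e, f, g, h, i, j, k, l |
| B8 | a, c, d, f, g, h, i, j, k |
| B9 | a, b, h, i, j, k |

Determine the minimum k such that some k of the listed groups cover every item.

2

B2 and B7 cover everything between them: the union {a, b, c, d, e, f, g, h, i, j, k, l} is all of U.
No single group has all 12 items (the largest, B1, has 10), so 2 is optimal.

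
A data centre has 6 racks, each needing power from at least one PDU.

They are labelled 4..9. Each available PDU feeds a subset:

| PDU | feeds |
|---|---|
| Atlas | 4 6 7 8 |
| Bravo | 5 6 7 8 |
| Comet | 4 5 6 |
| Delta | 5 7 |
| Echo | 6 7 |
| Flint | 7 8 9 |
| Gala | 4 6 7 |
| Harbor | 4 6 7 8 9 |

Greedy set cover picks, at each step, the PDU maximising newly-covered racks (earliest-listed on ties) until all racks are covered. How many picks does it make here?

2

Greedy: pick Harbor (covers 5 new) → pick Bravo (covers 1 new). Total picks: 2.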